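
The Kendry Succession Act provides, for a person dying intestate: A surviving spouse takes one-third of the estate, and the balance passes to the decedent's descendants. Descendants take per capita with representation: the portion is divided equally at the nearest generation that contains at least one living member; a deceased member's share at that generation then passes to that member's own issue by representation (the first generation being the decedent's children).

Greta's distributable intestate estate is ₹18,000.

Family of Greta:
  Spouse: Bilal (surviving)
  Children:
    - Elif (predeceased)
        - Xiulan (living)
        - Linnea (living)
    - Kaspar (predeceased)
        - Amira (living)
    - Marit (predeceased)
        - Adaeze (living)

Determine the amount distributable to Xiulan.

Bilal takes one-third of ₹18,000 = ₹6,000. The remaining ₹12,000 passes to the descendants.
No child survives, so the initial division is made at the grandchildren's generation.
The descendants' portion (₹12,000) is divided into 4 shares of ₹3,000: Xiulan, Linnea, Amira, and Adaeze each take ₹3,000.

Xiulan receives ₹3,000.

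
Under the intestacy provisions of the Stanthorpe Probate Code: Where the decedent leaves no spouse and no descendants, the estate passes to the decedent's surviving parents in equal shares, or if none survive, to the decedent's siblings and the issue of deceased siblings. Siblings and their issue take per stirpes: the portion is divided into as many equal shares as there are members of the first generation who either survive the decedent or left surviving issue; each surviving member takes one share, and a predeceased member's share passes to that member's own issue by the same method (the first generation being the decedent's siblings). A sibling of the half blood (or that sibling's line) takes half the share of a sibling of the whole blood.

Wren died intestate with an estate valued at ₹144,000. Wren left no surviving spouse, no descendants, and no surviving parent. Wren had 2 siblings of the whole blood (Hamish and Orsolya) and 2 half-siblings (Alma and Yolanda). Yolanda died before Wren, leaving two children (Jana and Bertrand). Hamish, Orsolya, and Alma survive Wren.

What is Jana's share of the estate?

Jana receives ₹12,000.

The entire ₹144,000 passes to the siblings and their issue.
Counting each half-blood sibling's line as half a unit, there are 3 units in ₹144,000, so one unit is ₹48,000. Whole-blood lines (Hamish and Orsolya) take ₹48,000 each; half-blood lines (Alma and Yolanda) take ₹24,000 each.
Yolanda's share (₹24,000) is divided into 2 shares of ₹12,000: Jana and Bertrand each take ₹12,000.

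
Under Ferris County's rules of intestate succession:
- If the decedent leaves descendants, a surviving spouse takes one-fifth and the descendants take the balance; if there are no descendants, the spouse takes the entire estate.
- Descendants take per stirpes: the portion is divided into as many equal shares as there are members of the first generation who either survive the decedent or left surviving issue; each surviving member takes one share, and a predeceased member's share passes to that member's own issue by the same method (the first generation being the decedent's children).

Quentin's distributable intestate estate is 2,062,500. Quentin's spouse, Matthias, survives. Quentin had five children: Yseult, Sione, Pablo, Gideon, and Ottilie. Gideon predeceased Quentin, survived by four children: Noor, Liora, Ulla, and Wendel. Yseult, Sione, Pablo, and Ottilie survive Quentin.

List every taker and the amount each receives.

Matthias: 412,500; Yseult: 330,000; Sione: 330,000; Pablo: 330,000; Noor: 82,500; Liora: 82,500; Ulla: 82,500; Wendel: 82,500; Ottilie: 330,000

Matthias takes one-fifth of 2,062,500 = 412,500. The remaining 1,650,000 passes to the descendants.
The descendants' portion (1,650,000) is divided into 5 shares of 330,000: Yseult, Sione, Pablo, and Ottilie each take 330,000; Gideon's 330,000 share passes to Gideon's issue.
Gideon's share (330,000) is divided into 4 shares of 82,500: Noor, Liora, Ulla, and Wendel each take 82,500.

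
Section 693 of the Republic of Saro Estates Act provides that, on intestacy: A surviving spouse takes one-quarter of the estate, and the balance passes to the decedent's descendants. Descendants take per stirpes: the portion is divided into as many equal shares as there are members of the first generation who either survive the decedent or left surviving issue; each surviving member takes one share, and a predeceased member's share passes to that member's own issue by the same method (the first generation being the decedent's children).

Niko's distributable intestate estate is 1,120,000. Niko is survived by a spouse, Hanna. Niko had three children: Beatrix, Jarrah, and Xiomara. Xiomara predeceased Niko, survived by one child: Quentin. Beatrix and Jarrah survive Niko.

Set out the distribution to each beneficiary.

Hanna: 280,000; Beatrix: 280,000; Jarrah: 280,000; Quentin: 280,000

Hanna takes one-quarter of 1,120,000 = 280,000. The remaining 840,000 passes to the descendants.
The descendants' portion (840,000) is divided into 3 shares of 280,000: Beatrix and Jarrah each take 280,000; Xiomara's 280,000 share passes to Xiomara's issue.
Xiomara's share (280,000) passes entirely to Quentin.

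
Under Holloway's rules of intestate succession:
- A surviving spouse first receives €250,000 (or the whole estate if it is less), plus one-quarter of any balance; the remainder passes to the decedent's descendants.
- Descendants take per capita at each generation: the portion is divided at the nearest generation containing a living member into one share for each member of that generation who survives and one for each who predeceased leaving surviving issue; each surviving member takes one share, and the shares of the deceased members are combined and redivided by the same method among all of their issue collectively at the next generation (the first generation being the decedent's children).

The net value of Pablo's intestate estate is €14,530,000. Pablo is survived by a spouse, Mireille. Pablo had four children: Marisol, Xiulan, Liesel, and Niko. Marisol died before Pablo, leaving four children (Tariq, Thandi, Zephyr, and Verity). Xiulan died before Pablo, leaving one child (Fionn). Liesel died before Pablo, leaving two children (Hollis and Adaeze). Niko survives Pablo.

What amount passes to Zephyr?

Zephyr receives €1,147,500.

Mireille first takes €250,000, leaving a balance of €14,280,000. Mireille then takes one-quarter of the balance (€3,570,000), for a total of €3,820,000. The remaining €10,710,000 passes to the descendants.
The descendants' portion (€10,710,000) is divided at the children's generation into 4 shares of €2,677,500. Niko takes €2,677,500. The 3 shares of the deceased (Marisol, Xiulan, and Liesel) are combined into a pool of €8,032,500.
That pool (€8,032,500) is divided at the grandchildren's generation equally among Tariq, Thandi, Zephyr, Verity, Fionn, Hollis, and Adaeze: €1,147,500 each.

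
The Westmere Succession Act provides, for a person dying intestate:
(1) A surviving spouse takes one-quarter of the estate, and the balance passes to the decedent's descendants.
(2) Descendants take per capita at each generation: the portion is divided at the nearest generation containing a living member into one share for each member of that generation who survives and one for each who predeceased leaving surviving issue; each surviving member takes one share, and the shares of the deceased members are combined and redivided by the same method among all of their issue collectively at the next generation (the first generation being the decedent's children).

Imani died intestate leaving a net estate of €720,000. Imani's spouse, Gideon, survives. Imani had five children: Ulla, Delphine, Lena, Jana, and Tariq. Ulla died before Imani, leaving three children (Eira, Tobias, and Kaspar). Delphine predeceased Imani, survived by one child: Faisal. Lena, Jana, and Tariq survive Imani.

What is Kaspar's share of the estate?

Gideon takes one-quarter of €720,000 = €180,000. The remaining €540,000 passes to the descendants.
The descendants' portion (€540,000) is divided at the children's generation into 5 shares of €108,000. Lena, Jana, and Tariq each take €108,000. The 2 shares of the deceased (Ulla and Delphine) are combined into a pool of €216,000.
That pool (€216,000) is divided at the grandchildren's generation equally among Eira, Tobias, Kaspar, and Faisal: €54,000 each.

Kaspar receives €54,000.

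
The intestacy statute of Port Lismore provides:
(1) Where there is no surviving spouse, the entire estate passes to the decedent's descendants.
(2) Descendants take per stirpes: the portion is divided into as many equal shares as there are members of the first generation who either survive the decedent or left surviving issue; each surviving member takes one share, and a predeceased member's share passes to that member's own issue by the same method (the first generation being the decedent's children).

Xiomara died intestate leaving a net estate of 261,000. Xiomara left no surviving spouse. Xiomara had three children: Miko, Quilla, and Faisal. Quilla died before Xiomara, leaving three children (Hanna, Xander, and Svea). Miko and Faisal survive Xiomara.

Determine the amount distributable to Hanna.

The entire 261,000 passes to the descendants.
That amount (261,000) is divided into 3 shares of 87,000: Miko and Faisal each take 87,000; Quilla's 87,000 share passes to Quilla's issue.
Quilla's share (87,000) is divided into 3 shares of 29,000: Hanna, Xander, and Svea each take 29,000.

Hanna receives 29,000.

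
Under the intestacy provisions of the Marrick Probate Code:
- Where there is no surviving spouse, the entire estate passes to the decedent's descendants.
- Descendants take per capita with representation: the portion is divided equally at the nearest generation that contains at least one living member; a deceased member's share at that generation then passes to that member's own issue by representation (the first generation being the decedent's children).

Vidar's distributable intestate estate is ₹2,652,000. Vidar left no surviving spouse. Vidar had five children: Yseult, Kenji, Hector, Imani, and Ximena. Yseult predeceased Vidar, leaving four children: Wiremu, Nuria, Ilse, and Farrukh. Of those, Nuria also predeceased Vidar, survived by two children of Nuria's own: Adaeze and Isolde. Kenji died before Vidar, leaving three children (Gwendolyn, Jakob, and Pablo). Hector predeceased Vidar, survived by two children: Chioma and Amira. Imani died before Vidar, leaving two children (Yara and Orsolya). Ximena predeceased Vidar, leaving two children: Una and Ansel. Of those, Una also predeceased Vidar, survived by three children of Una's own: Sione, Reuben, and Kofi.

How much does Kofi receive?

Kofi receives ₹68,000.

The entire ₹2,652,000 passes to the descendants.
No child survives, so the initial division is made at the grandchildren's generation.
That amount (₹2,652,000) is divided into 13 shares of ₹204,000: Wiremu, Ilse, Farrukh, Gwendolyn, Jakob, Pablo, Chioma, Amira, Yara, Orsolya, and Ansel each take ₹204,000; Nuria's ₹204,000 share passes to Nuria's issue; Una's ₹204,000 share passes to Una's issue.
Nuria's share (₹204,000) is divided into 2 shares of ₹102,000: Adaeze and Isolde each take ₹102,000.
Una's share (₹204,000) is divided into 3 shares of ₹68,000: Sione, Reuben, and Kofi each take ₹68,000.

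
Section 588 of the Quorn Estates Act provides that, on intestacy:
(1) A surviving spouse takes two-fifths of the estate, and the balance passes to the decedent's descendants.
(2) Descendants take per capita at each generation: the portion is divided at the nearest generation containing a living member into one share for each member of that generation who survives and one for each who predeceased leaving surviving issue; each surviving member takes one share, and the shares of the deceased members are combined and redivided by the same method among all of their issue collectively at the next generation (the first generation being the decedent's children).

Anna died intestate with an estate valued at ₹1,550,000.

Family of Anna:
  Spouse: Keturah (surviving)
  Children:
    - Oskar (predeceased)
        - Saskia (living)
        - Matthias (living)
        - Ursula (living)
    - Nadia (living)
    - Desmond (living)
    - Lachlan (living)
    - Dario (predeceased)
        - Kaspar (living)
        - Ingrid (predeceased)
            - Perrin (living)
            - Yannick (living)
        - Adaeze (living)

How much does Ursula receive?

Ursula receives ₹62,000.

Keturah takes two-fifths of ₹1,550,000 = ₹620,000. The remaining ₹930,000 passes to the descendants.
The descendants' portion (₹930,000) is divided at the children's generation into 5 shares of ₹186,000. Nadia, Desmond, and Lachlan each take ₹186,000. The 2 shares of the deceased (Oskar and Dario) are combined into a pool of ₹372,000.
That pool (₹372,000) is divided at the grandchildren's generation into 6 shares of ₹62,000. Saskia, Matthias, Ursula, Kaspar, and Adaeze each take ₹62,000. The remaining share for the deceased Ingrid (₹62,000) is carried to the next generation.
That pool (₹62,000) is divided at the great-grandchildren's generation equally among Perrin and Yannick: ₹31,000 each.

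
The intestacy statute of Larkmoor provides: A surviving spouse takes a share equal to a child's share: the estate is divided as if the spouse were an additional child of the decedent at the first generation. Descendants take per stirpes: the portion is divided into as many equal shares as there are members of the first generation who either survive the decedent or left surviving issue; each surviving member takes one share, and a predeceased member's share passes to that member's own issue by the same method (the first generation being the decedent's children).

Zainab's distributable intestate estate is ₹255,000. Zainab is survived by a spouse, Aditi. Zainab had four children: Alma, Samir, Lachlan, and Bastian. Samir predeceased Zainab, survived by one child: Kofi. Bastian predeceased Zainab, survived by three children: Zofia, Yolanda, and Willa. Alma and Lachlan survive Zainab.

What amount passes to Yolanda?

Yolanda receives ₹17,000.

The spouse counts as an additional share at the children's level, so there are 5 primary shares of ₹51,000. Aditi takes one such share (₹51,000).
The children's combined portion (₹204,000) is divided into 4 shares of ₹51,000: Alma and Lachlan each take ₹51,000; Samir's ₹51,000 share passes to Samir's issue; Bastian's ₹51,000 share passes to Bastian's issue.
Samir's share (₹51,000) passes entirely to Kofi.
Bastian's share (₹51,000) is divided into 3 shares of ₹17,000: Zofia, Yolanda, and Willa each take ₹17,000.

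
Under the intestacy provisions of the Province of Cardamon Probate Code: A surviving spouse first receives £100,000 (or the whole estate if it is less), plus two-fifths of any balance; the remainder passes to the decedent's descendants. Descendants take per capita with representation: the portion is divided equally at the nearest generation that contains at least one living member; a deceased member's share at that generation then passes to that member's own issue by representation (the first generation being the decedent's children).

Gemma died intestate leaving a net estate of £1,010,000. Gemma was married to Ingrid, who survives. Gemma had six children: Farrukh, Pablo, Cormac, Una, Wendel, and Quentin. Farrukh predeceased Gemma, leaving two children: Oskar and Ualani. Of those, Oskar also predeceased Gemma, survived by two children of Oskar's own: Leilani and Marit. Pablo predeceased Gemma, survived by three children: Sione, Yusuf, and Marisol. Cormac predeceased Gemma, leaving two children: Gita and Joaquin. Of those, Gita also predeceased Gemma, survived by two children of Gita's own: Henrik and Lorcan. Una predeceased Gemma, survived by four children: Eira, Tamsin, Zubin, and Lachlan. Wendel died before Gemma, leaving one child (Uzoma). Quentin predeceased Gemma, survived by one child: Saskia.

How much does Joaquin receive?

Joaquin receives £42,000.

Ingrid first takes £100,000, leaving a balance of £910,000. Ingrid then takes two-fifths of the balance (£364,000), for a total of £464,000. The remaining £546,000 passes to the descendants.
No child survives, so the initial division is made at the grandchildren's generation.
The descendants' portion (£546,000) is divided into 13 shares of £42,000: Ualani, Sione, Yusuf, Marisol, Joaquin, Eira, Tamsin, Zubin, Lachlan, Uzoma, and Saskia each take £42,000; Oskar's £42,000 share passes to Oskar's issue; Gita's £42,000 share passes to Gita's issue.
Oskar's share (£42,000) is divided into 2 shares of £21,000: Leilani and Marit each take £21,000.
Gita's share (£42,000) is divided into 2 shares of £21,000: Henrik and Lorcan each take £21,000.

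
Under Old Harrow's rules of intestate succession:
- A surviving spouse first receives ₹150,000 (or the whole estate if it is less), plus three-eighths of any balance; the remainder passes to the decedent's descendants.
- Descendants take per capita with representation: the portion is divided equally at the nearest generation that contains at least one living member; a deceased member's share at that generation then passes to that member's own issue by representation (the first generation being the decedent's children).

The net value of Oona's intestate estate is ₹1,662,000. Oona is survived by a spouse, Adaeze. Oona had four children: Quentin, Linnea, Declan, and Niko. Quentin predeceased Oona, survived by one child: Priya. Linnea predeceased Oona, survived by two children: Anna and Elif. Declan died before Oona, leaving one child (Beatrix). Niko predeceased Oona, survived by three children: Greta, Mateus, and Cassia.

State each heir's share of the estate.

Adaeze first takes ₹150,000, leaving a balance of ₹1,512,000. Adaeze then takes three-eighths of the balance (₹567,000), for a total of ₹717,000. The remaining ₹945,000 passes to the descendants.
No child survives, so the initial division is made at the grandchildren's generation.
The descendants' portion (₹945,000) is divided into 7 shares of ₹135,000: Priya, Anna, Elif, Beatrix, Greta, Mateus, and Cassia each take ₹135,000.

Adaeze: ₹717,000; Priya: ₹135,000; Anna: ₹135,000; Elif: ₹135,000; Beatrix: ₹135,000; Greta: ₹135,000; Mateus: ₹135,000; Cassia: ₹135,000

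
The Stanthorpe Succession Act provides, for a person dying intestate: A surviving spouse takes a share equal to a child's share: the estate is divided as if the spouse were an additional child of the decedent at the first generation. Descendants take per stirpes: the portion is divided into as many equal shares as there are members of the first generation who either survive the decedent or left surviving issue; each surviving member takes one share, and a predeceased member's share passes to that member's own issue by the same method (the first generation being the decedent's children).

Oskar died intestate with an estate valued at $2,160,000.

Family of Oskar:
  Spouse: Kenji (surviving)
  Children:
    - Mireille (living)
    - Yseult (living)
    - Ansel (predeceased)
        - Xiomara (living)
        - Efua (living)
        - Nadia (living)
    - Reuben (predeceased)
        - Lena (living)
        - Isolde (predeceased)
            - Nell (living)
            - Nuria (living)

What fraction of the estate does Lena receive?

The spouse counts as an additional share at the children's level, so there are 5 primary shares of $432,000. Kenji takes one such share ($432,000).
The children's combined portion ($1,728,000) is divided into 4 shares of $432,000: Mireille and Yseult each take $432,000; Ansel's $432,000 share passes to Ansel's issue; Reuben's $432,000 share passes to Reuben's issue.
Ansel's share ($432,000) is divided into 3 shares of $144,000: Xiomara, Efua, and Nadia each take $144,000.
Reuben's share ($432,000) is divided into 2 shares of $216,000: Lena takes $216,000; Isolde's $216,000 share passes to Isolde's issue.
Isolde's share ($216,000) is divided into 2 shares of $108,000: Nell and Nuria each take $108,000.

Lena receives 1/10 of the estate.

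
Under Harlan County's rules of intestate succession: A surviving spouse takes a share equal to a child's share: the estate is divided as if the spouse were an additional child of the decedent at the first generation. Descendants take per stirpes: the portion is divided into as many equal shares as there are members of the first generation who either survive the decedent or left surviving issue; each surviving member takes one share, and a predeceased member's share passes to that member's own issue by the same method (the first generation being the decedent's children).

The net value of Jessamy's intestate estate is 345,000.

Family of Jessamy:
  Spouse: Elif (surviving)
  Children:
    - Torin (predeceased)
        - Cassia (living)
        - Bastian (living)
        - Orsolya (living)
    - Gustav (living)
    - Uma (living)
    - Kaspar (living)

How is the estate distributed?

Elif: 69,000; Cassia: 23,000; Bastian: 23,000; Orsolya: 23,000; Gustav: 69,000; Uma: 69,000; Kaspar: 69,000

The spouse counts as an additional share at the children's level, so there are 5 primary shares of 69,000. Elif takes one such share (69,000).
The children's combined portion (276,000) is divided into 4 shares of 69,000: Gustav, Uma, and Kaspar each take 69,000; Torin's 69,000 share passes to Torin's issue.
Torin's share (69,000) is divided into 3 shares of 23,000: Cassia, Bastian, and Orsolya each take 23,000.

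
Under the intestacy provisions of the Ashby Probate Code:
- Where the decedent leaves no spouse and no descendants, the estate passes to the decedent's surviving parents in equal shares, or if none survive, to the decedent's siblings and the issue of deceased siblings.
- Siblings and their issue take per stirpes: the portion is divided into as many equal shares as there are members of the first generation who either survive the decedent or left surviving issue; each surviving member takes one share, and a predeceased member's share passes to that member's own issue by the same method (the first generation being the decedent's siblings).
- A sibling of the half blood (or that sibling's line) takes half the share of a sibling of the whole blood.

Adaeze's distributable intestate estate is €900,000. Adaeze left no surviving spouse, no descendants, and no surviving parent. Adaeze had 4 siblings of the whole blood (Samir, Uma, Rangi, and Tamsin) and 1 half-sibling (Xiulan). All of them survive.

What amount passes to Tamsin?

The entire €900,000 passes to the siblings and their issue.
Counting each half-blood sibling's line as half a unit, there are 9/2 units in €900,000, so one unit is €200,000. Whole-blood lines (Samir, Uma, Rangi, and Tamsin) take €200,000 each; half-blood lines (Xiulan) take €100,000 each.

Tamsin receives €200,000.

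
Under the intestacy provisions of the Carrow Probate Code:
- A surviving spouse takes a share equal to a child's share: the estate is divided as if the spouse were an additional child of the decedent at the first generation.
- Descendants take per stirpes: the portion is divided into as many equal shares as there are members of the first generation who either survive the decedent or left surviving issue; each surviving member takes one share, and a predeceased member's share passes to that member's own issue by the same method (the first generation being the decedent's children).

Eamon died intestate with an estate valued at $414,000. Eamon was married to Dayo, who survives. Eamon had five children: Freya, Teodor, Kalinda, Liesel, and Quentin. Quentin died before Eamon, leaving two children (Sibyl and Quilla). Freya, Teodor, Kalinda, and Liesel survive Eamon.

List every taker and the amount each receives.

Dayo: $69,000; Freya: $69,000; Teodor: $69,000; Kalinda: $69,000; Liesel: $69,000; Sibyl: $34,500; Quilla: $34,500

The spouse counts as an additional share at the children's level, so there are 6 primary shares of $69,000. Dayo takes one such share ($69,000).
The children's combined portion ($345,000) is divided into 5 shares of $69,000: Freya, Teodor, Kalinda, and Liesel each take $69,000; Quentin's $69,000 share passes to Quentin's issue.
Quentin's share ($69,000) is divided into 2 shares of $34,500: Sibyl and Quilla each take $34,500.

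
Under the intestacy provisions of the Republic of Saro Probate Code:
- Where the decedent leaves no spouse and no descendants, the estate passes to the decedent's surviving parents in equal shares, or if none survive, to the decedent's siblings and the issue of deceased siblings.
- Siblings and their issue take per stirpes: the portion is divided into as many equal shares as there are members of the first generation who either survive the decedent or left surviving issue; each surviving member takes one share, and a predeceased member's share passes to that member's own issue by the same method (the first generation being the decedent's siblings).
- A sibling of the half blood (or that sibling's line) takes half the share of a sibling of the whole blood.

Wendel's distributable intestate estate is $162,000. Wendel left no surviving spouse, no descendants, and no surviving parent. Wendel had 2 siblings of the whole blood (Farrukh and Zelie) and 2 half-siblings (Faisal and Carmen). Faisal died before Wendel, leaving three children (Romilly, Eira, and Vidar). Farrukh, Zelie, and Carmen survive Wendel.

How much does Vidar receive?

Vidar receives $9,000.

The entire $162,000 passes to the siblings and their issue.
Counting each half-blood sibling's line as half a unit, there are 3 units in $162,000, so one unit is $54,000. Whole-blood lines (Farrukh and Zelie) take $54,000 each; half-blood lines (Faisal and Carmen) take $27,000 each.
Faisal's share ($27,000) is divided into 3 shares of $9,000: Romilly, Eira, and Vidar each take $9,000.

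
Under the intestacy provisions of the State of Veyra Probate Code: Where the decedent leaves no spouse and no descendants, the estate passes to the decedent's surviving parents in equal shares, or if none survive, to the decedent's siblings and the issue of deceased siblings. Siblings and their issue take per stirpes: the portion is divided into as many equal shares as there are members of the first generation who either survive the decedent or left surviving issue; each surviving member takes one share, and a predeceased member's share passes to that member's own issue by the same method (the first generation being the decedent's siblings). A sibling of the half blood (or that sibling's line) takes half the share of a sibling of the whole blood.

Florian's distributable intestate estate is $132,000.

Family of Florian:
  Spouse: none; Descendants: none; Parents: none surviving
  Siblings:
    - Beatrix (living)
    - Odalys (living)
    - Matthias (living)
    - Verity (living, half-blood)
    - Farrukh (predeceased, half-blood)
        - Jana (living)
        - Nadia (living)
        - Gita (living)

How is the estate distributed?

Beatrix: $33,000; Odalys: $33,000; Matthias: $33,000; Verity: $16,500; Jana: $5,500; Nadia: $5,500; Gita: $5,500

The entire $132,000 passes to the siblings and their issue.
Counting each half-blood sibling's line as half a unit, there are 4 units in $132,000, so one unit is $33,000. Whole-blood lines (Beatrix, Odalys, and Matthias) take $33,000 each; half-blood lines (Verity and Farrukh) take $16,500 each.
Farrukh's share ($16,500) is divided into 3 shares of $5,500: Jana, Nadia, and Gita each take $5,500.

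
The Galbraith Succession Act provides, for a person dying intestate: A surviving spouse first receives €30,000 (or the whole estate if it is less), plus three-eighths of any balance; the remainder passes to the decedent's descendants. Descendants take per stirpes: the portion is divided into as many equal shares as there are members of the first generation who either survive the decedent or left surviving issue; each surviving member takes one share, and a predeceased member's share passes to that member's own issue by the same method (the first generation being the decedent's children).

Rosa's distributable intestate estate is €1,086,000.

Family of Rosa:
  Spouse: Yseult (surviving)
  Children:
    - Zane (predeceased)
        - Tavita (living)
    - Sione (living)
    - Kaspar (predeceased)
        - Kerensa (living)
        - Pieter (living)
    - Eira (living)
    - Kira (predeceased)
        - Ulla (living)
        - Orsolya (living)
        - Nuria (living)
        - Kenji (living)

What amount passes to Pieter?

Pieter receives €66,000.

Yseult first takes €30,000, leaving a balance of €1,056,000. Yseult then takes three-eighths of the balance (€396,000), for a total of €426,000. The remaining €660,000 passes to the descendants.
The descendants' portion (€660,000) is divided into 5 shares of €132,000: Sione and Eira each take €132,000; Zane's €132,000 share passes to Zane's issue; Kaspar's €132,000 share passes to Kaspar's issue; Kira's €132,000 share passes to Kira's issue.
Zane's share (€132,000) passes entirely to Tavita.
Kaspar's share (€132,000) is divided into 2 shares of €66,000: Kerensa and Pieter each take €66,000.
Kira's share (€132,000) is divided into 4 shares of €33,000: Ulla, Orsolya, Nuria, and Kenji each take €33,000.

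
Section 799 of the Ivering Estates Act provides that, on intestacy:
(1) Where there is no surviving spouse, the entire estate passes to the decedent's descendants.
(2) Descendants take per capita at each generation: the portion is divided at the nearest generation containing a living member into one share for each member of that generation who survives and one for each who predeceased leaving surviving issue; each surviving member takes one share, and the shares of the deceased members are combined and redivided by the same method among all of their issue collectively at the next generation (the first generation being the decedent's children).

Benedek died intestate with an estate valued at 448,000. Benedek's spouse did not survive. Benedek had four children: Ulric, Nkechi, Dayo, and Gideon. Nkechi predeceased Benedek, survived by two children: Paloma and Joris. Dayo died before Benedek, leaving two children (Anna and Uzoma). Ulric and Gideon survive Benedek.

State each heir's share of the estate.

The entire 448,000 passes to the descendants.
That amount (448,000) is divided at the children's generation into 4 shares of 112,000. Ulric and Gideon each take 112,000. The 2 shares of the deceased (Nkechi and Dayo) are combined into a pool of 224,000.
That pool (224,000) is divided at the grandchildren's generation equally among Paloma, Joris, Anna, and Uzoma: 56,000 each.

Ulric: 112,000; Paloma: 56,000; Joris: 56,000; Anna: 56,000; Uzoma: 56,000; Gideon: 112,000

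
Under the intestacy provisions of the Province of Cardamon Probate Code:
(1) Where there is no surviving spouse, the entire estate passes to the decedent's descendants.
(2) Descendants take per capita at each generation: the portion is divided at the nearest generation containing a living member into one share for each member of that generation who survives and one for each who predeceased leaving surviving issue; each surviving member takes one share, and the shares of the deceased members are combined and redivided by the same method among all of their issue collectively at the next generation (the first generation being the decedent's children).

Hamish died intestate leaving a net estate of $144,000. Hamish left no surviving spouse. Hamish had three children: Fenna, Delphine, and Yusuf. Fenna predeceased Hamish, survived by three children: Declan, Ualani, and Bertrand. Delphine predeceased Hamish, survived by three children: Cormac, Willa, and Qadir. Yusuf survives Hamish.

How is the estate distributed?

Declan: $16,000; Ualani: $16,000; Bertrand: $16,000; Cormac: $16,000; Willa: $16,000; Qadir: $16,000; Yusuf: $48,000

The entire $144,000 passes to the descendants.
That amount ($144,000) is divided at the children's generation into 3 shares of $48,000. Yusuf takes $48,000. The 2 shares of the deceased (Fenna and Delphine) are combined into a pool of $96,000.
That pool ($96,000) is divided at the grandchildren's generation equally among Declan, Ualani, Bertrand, Cormac, Willa, and Qadir: $16,000 each.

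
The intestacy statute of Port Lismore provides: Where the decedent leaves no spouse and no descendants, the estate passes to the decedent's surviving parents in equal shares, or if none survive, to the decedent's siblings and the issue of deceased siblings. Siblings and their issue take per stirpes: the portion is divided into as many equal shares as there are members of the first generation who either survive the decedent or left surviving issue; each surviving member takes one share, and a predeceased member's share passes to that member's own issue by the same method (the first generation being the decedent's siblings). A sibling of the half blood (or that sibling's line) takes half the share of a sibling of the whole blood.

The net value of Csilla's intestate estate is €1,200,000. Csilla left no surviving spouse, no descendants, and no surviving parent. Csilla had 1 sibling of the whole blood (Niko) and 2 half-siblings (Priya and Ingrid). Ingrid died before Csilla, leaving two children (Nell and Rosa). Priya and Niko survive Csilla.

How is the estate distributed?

The entire €1,200,000 passes to the siblings and their issue.
Counting each half-blood sibling's line as half a unit, there are 2 units in €1,200,000, so one unit is €600,000. Whole-blood lines (Niko) take €600,000 each; half-blood lines (Priya and Ingrid) take €300,000 each.
Ingrid's share (€300,000) is divided into 2 shares of €150,000: Nell and Rosa each take €150,000.

Priya: €300,000; Niko: €600,000; Nell: €150,000; Rosa: €150,000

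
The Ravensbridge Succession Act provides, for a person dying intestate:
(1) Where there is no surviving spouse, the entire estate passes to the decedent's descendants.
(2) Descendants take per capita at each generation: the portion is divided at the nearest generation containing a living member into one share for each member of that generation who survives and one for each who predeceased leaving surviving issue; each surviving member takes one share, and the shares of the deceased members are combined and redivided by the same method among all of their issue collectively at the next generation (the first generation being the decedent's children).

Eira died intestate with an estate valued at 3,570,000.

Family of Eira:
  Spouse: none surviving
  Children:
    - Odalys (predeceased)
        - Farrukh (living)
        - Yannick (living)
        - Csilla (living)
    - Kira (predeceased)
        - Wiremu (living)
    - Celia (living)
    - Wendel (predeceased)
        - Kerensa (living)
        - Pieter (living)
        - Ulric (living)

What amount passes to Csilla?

The entire 3,570,000 passes to the descendants.
That amount (3,570,000) is divided at the children's generation into 4 shares of 892,500. Celia takes 892,500. The 3 shares of the deceased (Odalys, Kira, and Wendel) are combined into a pool of 2,677,500.
That pool (2,677,500) is divided at the grandchildren's generation equally among Farrukh, Yannick, Csilla, Wiremu, Kerensa, Pieter, and Ulric: 382,500 each.

Csilla receives 382,500.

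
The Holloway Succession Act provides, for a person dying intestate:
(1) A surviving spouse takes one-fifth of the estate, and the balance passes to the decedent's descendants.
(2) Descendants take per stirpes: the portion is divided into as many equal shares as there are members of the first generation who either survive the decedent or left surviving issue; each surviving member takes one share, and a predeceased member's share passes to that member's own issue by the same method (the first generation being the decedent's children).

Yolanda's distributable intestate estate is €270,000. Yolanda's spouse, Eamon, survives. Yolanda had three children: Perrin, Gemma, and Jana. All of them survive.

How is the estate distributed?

Eamon: €54,000; Perrin: €72,000; Gemma: €72,000; Jana: €72,000

Eamon takes one-fifth of €270,000 = €54,000. The remaining €216,000 passes to the descendants.
The descendants' portion (€216,000) is divided into 3 shares of €72,000: Perrin, Gemma, and Jana each take €72,000.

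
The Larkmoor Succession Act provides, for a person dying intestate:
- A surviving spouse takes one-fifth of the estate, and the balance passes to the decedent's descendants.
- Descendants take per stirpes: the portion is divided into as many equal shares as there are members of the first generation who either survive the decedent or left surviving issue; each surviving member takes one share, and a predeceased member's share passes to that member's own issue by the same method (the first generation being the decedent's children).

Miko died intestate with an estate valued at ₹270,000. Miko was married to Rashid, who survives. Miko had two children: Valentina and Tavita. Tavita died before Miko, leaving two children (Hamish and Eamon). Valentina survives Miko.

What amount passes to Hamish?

Rashid takes one-fifth of ₹270,000 = ₹54,000. The remaining ₹216,000 passes to the descendants.
The descendants' portion (₹216,000) is divided into 2 shares of ₹108,000: Valentina takes ₹108,000; Tavita's ₹108,000 share passes to Tavita's issue.
Tavita's share (₹108,000) is divided into 2 shares of ₹54,000: Hamish and Eamon each take ₹54,000.

Hamish receives ₹54,000.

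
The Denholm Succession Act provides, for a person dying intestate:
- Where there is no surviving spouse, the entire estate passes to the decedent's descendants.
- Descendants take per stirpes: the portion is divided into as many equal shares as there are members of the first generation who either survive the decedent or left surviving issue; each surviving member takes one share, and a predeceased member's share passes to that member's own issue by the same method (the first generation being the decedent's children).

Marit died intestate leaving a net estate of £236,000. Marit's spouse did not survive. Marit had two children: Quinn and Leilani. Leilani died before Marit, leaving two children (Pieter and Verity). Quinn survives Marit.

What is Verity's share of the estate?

The entire £236,000 passes to the descendants.
That amount (£236,000) is divided into 2 shares of £118,000: Quinn takes £118,000; Leilani's £118,000 share passes to Leilani's issue.
Leilani's share (£118,000) is divided into 2 shares of £59,000: Pieter and Verity each take £59,000.

Verity receives £59,000.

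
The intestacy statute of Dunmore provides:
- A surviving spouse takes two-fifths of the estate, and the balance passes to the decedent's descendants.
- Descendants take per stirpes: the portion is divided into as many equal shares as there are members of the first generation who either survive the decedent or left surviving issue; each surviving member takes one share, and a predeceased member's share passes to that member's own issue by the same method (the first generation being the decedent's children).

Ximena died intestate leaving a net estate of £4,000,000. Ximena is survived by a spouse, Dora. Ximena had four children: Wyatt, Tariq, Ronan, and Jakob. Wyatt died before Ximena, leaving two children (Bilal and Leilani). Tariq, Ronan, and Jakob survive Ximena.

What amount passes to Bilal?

Dora takes two-fifths of £4,000,000 = £1,600,000. The remaining £2,400,000 passes to the descendants.
The descendants' portion (£2,400,000) is divided into 4 shares of £600,000: Tariq, Ronan, and Jakob each take £600,000; Wyatt's £600,000 share passes to Wyatt's issue.
Wyatt's share (£600,000) is divided into 2 shares of £300,000: Bilal and Leilani each take £300,000.

Bilal receives £300,000.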